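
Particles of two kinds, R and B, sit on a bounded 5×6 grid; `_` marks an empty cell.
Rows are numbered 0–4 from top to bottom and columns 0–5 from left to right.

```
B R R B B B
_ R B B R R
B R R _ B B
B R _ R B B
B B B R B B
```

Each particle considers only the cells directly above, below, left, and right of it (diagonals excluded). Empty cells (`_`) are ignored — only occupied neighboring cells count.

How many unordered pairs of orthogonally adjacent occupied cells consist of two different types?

16

Scan each occupied cell's neighbors to the right and below so each pair is counted once.
Row 0: B(0,0)–R(0,1)≠ R(0,1)–R(0,2)= R(0,1)–R(1,1)= R(0,2)–B(0,3)≠ R(0,2)–B(1,2)≠ B(0,3)–B(0,4)= B(0,3)–B(1,3)= B(0,4)–B(0,5)= B(0,4)–R(1,4)≠ B(0,5)–R(1,5)≠  → 5/10 unlike.
Row 1: R(1,1)–B(1,2)≠ R(1,1)–R(2,1)= B(1,2)–B(1,3)= B(1,2)–R(2,2)≠ B(1,3)–R(1,4)≠ R(1,4)–R(1,5)= R(1,4)–B(2,4)≠ R(1,5)–B(2,5)≠  → 5/8 unlike.
Row 2: B(2,0)–R(2,1)≠ B(2,0)–B(3,0)= R(2,1)–R(2,2)= R(2,1)–R(3,1)= B(2,4)–B(2,5)= B(2,4)–B(3,4)= B(2,5)–B(3,5)=  → 1/7 unlike.
Row 3: B(3,0)–R(3,1)≠ B(3,0)–B(4,0)= R(3,1)–B(4,1)≠ R(3,3)–B(3,4)≠ R(3,3)–R(4,3)= B(3,4)–B(3,5)= B(3,4)–B(4,4)= B(3,5)–B(4,5)=  → 3/8 unlike.
Row 4: B(4,0)–B(4,1)= B(4,1)–B(4,2)= B(4,2)–R(4,3)≠ R(4,3)–B(4,4)≠ B(4,4)–B(4,5)=  → 2/5 unlike.
Total adjacent occupied pairs: 38; unlike-type pairs: 16.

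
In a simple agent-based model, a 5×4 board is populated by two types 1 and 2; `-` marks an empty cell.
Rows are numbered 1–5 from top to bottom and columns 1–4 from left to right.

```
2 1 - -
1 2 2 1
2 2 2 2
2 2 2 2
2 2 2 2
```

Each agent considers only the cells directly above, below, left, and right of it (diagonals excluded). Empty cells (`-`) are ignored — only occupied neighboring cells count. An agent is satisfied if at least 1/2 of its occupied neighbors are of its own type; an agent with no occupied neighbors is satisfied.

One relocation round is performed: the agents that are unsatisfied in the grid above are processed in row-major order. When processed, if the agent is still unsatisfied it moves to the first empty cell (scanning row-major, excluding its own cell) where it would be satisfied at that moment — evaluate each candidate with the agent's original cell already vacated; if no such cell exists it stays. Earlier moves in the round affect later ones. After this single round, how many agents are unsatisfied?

Initially unsatisfied (in order): (1,1), (1,2), (2,1), (2,4).
  (1,1) → (1,3).
  (1,2) → (1,1).
  (2,1) → (1,4).
  (2,4): no empty cell satisfies it; stays.
Resulting grid:
1 - 2 1
- 2 2 1
2 2 2 2
2 2 2 2
2 2 2 2
Unsatisfied now: (2,4).

1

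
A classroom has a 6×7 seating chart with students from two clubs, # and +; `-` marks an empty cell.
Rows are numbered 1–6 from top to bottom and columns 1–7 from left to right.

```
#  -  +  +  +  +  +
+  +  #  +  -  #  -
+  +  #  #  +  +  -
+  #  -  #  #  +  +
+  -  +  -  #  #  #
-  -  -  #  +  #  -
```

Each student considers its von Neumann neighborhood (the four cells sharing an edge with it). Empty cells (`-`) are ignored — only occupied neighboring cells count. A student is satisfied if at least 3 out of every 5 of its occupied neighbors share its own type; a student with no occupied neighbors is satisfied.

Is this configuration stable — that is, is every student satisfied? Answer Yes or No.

No

Row 1: (1,1)# 0/1 ✗ · (1,3)+ 1/2 ✗ · (1,4)+ 3/3 ✓ · (1,5)+ 2/2 ✓ · (1,6)+ 2/3 ✓ · (1,7)+ 1/1 ✓
Row 2: (2,1)+ 2/3 ✓ · (2,2)+ 2/3 ✓ · (2,3)# 1/4 ✗ · (2,4)+ 1/3 ✗ · (2,6)# 0/2 ✗
Row 3: (3,1)+ 3/3 ✓ · (3,2)+ 2/4 ✗ · (3,3)# 2/3 ✓ · (3,4)# 2/4 ✗ · (3,5)+ 1/3 ✗ · (3,6)+ 2/3 ✓
Row 4: (4,1)+ 2/3 ✓ · (4,2)# 0/2 ✗ · (4,4)# 2/2 ✓ · (4,5)# 2/4 ✗ · (4,6)+ 2/4 ✗ · (4,7)+ 1/2 ✗
Row 5: (5,1)+ 1/1 ✓ · (5,3)+ 0/0 ✓ · (5,5)# 2/3 ✓ · (5,6)# 3/4 ✓ · (5,7)# 1/2 ✗
Row 6: (6,4)# 0/1 ✗ · (6,5)+ 0/3 ✗ · (6,6)# 1/2 ✗
For instance (1,1) has only 0/1 same-type neighbors, below 3/5.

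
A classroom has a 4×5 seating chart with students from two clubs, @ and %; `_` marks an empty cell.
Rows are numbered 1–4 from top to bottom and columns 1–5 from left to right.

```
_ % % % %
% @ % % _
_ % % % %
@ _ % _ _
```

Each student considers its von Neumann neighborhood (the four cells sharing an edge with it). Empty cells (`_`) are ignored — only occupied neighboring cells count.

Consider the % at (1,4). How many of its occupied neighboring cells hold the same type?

Occupied neighbors of (1,4): (2,4)=%, (1,3)=%, (1,5)=%.
Same type (%): 3 of 3.

3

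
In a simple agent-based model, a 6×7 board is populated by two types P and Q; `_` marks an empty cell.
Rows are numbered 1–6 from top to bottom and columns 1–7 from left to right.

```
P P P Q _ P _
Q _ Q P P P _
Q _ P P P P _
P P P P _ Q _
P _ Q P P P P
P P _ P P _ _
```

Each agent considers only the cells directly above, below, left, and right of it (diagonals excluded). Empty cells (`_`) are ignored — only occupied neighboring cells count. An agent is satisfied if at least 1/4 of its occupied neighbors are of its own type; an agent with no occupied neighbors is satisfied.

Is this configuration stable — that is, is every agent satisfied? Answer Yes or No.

Row 1: (1,1)P 1/2 satisfied · (1,2)P 2/2 satisfied · (1,3)P 1/3 satisfied · (1,4)Q 0/2 not · (1,6)P 1/1 satisfied
Row 2: (2,1)Q 1/2 satisfied · (2,3)Q 0/3 not · (2,4)P 2/4 satisfied · (2,5)P 3/3 satisfied · (2,6)P 3/3 satisfied
Row 3: (3,1)Q 1/2 satisfied · (3,3)P 2/3 satisfied · (3,4)P 4/4 satisfied · (3,5)P 3/3 satisfied · (3,6)P 2/3 satisfied
Row 4: (4,1)P 2/3 satisfied · (4,2)P 2/2 satisfied · (4,3)P 3/4 satisfied · (4,4)P 3/3 satisfied · (4,6)Q 0/2 not
Row 5: (5,1)P 2/2 satisfied · (5,3)Q 0/2 not · (5,4)P 3/4 satisfied · (5,5)P 3/3 satisfied · (5,6)P 2/3 satisfied · (5,7)P 1/1 satisfied
Row 6: (6,1)P 2/2 satisfied · (6,2)P 1/1 satisfied · (6,4)P 2/2 satisfied · (6,5)P 2/2 satisfied
For instance (1,4) has only 0/2 same-type neighbors, below 1/4.

No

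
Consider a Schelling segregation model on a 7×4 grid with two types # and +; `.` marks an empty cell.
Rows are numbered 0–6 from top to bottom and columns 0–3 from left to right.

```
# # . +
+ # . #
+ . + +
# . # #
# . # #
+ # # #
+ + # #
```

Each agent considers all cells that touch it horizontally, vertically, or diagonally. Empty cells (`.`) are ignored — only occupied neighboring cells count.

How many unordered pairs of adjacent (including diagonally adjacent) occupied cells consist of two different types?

19

Scan each occupied cell's neighbors to the right and below (and the two forward diagonals) so each pair is counted once.
Row 0: #(0,0)–#(0,1)= #(0,0)–+(1,0)≠ #(0,0)–#(1,1)= #(0,1)–#(1,1)= #(0,1)–+(1,0)≠ +(0,3)–#(1,3)≠  → 3/6 unlike.
Row 1: +(1,0)–#(1,1)≠ +(1,0)–+(2,0)= #(1,1)–+(2,2)≠ #(1,1)–+(2,0)≠ #(1,3)–+(2,3)≠ #(1,3)–+(2,2)≠  → 5/6 unlike.
Row 2: +(2,0)–#(3,0)≠ +(2,2)–+(2,3)= +(2,2)–#(3,2)≠ +(2,2)–#(3,3)≠ +(2,3)–#(3,3)≠ +(2,3)–#(3,2)≠  → 5/6 unlike.
Row 3: #(3,0)–#(4,0)= #(3,2)–#(3,3)= #(3,2)–#(4,2)= #(3,2)–#(4,3)= #(3,3)–#(4,3)= #(3,3)–#(4,2)=  → 0/6 unlike.
Row 4: #(4,0)–+(5,0)≠ #(4,0)–#(5,1)= #(4,2)–#(4,3)= #(4,2)–#(5,2)= #(4,2)–#(5,3)= #(4,2)–#(5,1)= #(4,3)–#(5,3)= #(4,3)–#(5,2)=  → 1/8 unlike.
Row 5: +(5,0)–#(5,1)≠ +(5,0)–+(6,0)= +(5,0)–+(6,1)= #(5,1)–#(5,2)= #(5,1)–+(6,1)≠ #(5,1)–#(6,2)= #(5,1)–+(6,0)≠ #(5,2)–#(5,3)= #(5,2)–#(6,2)= #(5,2)–#(6,3)= #(5,2)–+(6,1)≠ #(5,3)–#(6,3)= #(5,3)–#(6,2)=  → 4/13 unlike.
Row 6: +(6,0)–+(6,1)= +(6,1)–#(6,2)≠ #(6,2)–#(6,3)=  → 1/3 unlike.
Total adjacent occupied pairs: 48; unlike-type pairs: 19.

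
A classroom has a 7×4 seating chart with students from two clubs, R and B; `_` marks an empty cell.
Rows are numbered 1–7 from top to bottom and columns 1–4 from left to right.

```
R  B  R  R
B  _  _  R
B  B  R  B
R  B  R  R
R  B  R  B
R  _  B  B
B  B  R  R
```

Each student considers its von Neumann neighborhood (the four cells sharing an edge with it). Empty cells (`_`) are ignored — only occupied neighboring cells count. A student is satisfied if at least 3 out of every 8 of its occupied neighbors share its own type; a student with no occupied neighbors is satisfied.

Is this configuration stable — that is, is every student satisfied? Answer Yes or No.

No

Row 1: (1,1)R 0/2 not · (1,2)B 0/2 not · (1,3)R 1/2 satisfied · (1,4)R 2/2 satisfied
Row 2: (2,1)B 1/2 satisfied · (2,4)R 1/2 satisfied
Row 3: (3,1)B 2/3 satisfied · (3,2)B 2/3 satisfied · (3,3)R 1/3 not · (3,4)B 0/3 not
Row 4: (4,1)R 1/3 not · (4,2)B 2/4 satisfied · (4,3)R 3/4 satisfied · (4,4)R 1/3 not
Row 5: (5,1)R 2/3 satisfied · (5,2)B 1/3 not · (5,3)R 1/4 not · (5,4)B 1/3 not
Row 6: (6,1)R 1/2 satisfied · (6,3)B 1/3 not · (6,4)B 2/3 satisfied
Row 7: (7,1)B 1/2 satisfied · (7,2)B 1/2 satisfied · (7,3)R 1/3 not · (7,4)R 1/2 satisfied
For instance (1,1) has only 0/2 same-type neighbors, below 3/8.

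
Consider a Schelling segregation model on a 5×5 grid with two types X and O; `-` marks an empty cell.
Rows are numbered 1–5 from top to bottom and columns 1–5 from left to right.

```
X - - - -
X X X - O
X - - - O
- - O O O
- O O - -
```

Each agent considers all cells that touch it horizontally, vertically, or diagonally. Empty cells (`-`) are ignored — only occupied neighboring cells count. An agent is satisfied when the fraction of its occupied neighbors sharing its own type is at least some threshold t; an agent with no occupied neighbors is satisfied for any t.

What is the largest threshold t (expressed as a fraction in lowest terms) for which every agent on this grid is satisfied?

1/1

(1,1)X 2/2
(2,1)X 3/3
(2,2)X 4/4
(2,3)X 1/1
(2,5)O 1/1
(3,1)X 2/2
(3,5)O 3/3
(4,3)O 3/3
(4,4)O 4/4
(4,5)O 2/2
(5,2)O 2/2
(5,3)O 3/3
The smallest same-type fraction is 2/2 at (1,1), which reduces to 1/1. Any threshold above that leaves this agent unsatisfied.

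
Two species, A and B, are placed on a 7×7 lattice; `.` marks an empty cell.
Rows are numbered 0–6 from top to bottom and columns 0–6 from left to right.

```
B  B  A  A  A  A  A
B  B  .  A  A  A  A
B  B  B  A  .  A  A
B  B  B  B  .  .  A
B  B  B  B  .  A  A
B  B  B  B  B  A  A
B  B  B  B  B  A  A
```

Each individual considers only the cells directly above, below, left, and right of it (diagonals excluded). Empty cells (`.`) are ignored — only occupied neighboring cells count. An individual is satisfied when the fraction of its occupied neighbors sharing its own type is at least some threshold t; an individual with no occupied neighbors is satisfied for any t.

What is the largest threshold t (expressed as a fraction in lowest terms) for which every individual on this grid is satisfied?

1/3

(0,0)B 2/2
(0,1)B 2/3
(0,2)A 1/2
(0,3)A 3/3
(0,4)A 3/3
(0,5)A 3/3
(0,6)A 2/2
(1,0)B 3/3
(1,1)B 3/3
(1,3)A 3/3
(1,4)A 3/3
(1,5)A 4/4
(1,6)A 3/3
(2,0)B 3/3
(2,1)B 4/4
(2,2)B 2/3
(2,3)A 1/3
(2,5)A 2/2
(2,6)A 3/3
(3,0)B 3/3
(3,1)B 4/4
(3,2)B 4/4
(3,3)B 2/3
(3,6)A 2/2
(4,0)B 3/3
(4,1)B 4/4
(4,2)B 4/4
(4,3)B 3/3
(4,5)A 2/2
(4,6)A 3/3
(5,0)B 3/3
(5,1)B 4/4
(5,2)B 4/4
(5,3)B 4/4
(5,4)B 2/3
(5,5)A 3/4
(5,6)A 3/3
(6,0)B 2/2
(6,1)B 3/3
(6,2)B 3/3
(6,3)B 3/3
(6,4)B 2/3
(6,5)A 2/3
(6,6)A 2/2
The smallest same-type fraction is 1/3 at (2,3), which reduces to 1/3. Any threshold above that leaves this individual unsatisfied.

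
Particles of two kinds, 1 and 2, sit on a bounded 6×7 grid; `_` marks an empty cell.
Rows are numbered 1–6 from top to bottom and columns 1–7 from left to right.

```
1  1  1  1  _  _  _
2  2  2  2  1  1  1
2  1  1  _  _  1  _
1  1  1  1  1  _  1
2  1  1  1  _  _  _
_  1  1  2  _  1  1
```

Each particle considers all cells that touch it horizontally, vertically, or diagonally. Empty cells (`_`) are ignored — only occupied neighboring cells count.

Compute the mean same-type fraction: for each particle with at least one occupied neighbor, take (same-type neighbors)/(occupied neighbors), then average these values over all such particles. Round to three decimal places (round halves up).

Row 1: (1,1)1 1/3 · (1,2)1 2/5 · (1,3)1 2/5 · (1,4)1 2/4
Row 2: (2,1)2 2/5 · (2,2)2 3/8 · (2,3)2 2/7 · (2,4)2 1/5 · (2,5)1 3/4 · (2,6)1 3/3 · (2,7)1 2/2
Row 3: (3,1)2 2/5 · (3,2)1 4/8 · (3,3)1 4/7 · (3,6)1 5/5
Row 4: (4,1)1 3/5 · (4,2)1 6/8 · (4,3)1 7/7 · (4,4)1 5/5 · (4,5)1 3/3 · (4,7)1 1/1
Row 5: (5,1)2 0/4 · (5,2)1 6/7 · (5,3)1 7/8 · (5,4)1 5/6
Row 6: (6,2)1 3/4 · (6,3)1 4/5 · (6,4)2 0/3 · (6,6)1 1/1 · (6,7)1 1/1
Sum over 30 particles: 1/3 + 2/5 + 2/5 + 2/4 + 2/5 + 3/8 + 2/7 + 1/5 + 3/4 + 3/3 + 2/2 + 2/5 + 4/8 + 4/7 + 5/5 + 3/5 + 6/8 + 7/7 + 5/5 + 3/3 + 1/1 + 0/4 + 6/7 + 7/8 + 5/6 + 3/4 + 4/5 + 0/3 + 1/1 + 1/1 = 2056/105; mean = 2056/105 ÷ 30 = 1028/1575 = 0.652698… → 0.653.

0.653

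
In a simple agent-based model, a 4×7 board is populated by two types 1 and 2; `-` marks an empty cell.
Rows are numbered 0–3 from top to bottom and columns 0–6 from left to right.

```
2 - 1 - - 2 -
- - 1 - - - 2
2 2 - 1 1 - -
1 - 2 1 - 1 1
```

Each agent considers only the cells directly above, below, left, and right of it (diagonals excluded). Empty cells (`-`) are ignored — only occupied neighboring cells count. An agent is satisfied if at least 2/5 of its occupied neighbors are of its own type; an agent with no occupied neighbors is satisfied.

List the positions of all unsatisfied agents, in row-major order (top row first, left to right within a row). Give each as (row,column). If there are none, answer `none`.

(0,0)2 0/0 ✓
(0,2)1 1/1 ✓
(0,5)2 0/0 ✓
(1,2)1 1/1 ✓
(1,6)2 0/0 ✓
(2,0)2 1/2 ✓
(2,1)2 1/1 ✓
(2,3)1 2/2 ✓
(2,4)1 1/1 ✓
(3,0)1 0/1 ✗
(3,2)2 0/1 ✗
(3,3)1 1/2 ✓
(3,5)1 1/1 ✓
(3,6)1 1/1 ✓

(3,0), (3,2)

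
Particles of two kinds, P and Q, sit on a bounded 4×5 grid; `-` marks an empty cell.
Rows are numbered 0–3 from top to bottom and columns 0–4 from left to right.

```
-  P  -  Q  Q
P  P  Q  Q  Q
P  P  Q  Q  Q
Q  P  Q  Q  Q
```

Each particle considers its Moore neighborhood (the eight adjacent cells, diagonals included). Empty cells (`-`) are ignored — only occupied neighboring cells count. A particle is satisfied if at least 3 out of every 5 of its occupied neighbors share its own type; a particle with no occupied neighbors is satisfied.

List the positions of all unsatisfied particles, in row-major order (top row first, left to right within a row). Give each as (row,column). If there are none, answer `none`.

(0,1)P 2/3 ok
(0,3)Q 4/4 ok
(0,4)Q 3/3 ok
(1,0)P 4/4 ok
(1,1)P 4/6 ok
(1,2)Q 4/7 unhappy
(1,3)Q 7/7 ok
(1,4)Q 5/5 ok
(2,0)P 4/5 ok
(2,1)P 4/8 unhappy
(2,2)Q 5/8 ok
(2,3)Q 8/8 ok
(2,4)Q 5/5 ok
(3,0)Q 0/3 unhappy
(3,1)P 2/5 unhappy
(3,2)Q 3/5 ok
(3,3)Q 5/5 ok
(3,4)Q 3/3 ok

(1,2), (2,1), (3,0), (3,1)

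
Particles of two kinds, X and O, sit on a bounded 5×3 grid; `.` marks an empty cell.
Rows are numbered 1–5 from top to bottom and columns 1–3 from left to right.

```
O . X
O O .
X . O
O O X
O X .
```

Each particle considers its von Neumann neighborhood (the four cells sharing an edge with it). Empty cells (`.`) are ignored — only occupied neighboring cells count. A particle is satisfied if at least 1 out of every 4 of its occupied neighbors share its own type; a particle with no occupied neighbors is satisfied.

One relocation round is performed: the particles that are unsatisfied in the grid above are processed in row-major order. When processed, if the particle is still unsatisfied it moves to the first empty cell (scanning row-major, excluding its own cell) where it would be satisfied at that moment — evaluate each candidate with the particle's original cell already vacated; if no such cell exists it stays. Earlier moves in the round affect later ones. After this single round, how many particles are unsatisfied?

Initially unsatisfied (in order): (3,1), (3,3), (4,3), (5,2).
  (3,1) → (1,2).
  (3,3) → (2,3).
  (4,3) → (5,3).
  (5,2): now satisfied by earlier moves; stays.
Resulting grid:
O X X
O O O
. . .
O O .
O X X
All satisfied now.

0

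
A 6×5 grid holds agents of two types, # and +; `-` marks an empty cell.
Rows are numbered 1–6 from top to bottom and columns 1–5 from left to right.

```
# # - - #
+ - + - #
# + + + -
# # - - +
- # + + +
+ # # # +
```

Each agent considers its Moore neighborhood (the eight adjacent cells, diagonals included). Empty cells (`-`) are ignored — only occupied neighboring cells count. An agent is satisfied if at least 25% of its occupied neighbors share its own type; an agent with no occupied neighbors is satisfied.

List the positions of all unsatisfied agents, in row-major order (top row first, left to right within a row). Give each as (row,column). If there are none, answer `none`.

(5,3), (6,1), (6,4)

(1,1)# 1/2 satisfied
(1,2)# 1/3 satisfied
(1,5)# 1/1 satisfied
(2,1)+ 1/4 satisfied
(2,3)+ 3/4 satisfied
(2,5)# 1/2 satisfied
(3,1)# 2/4 satisfied
(3,2)+ 3/6 satisfied
(3,3)+ 3/4 satisfied
(3,4)+ 3/4 satisfied
(4,1)# 3/4 satisfied
(4,2)# 3/6 satisfied
(4,5)+ 3/3 satisfied
(5,2)# 4/6 satisfied
(5,3)+ 1/6 not
(5,4)+ 4/6 satisfied
(5,5)+ 3/4 satisfied
(6,1)+ 0/2 not
(6,2)# 2/4 satisfied
(6,3)# 3/5 satisfied
(6,4)# 1/5 not
(6,5)+ 2/3 satisfied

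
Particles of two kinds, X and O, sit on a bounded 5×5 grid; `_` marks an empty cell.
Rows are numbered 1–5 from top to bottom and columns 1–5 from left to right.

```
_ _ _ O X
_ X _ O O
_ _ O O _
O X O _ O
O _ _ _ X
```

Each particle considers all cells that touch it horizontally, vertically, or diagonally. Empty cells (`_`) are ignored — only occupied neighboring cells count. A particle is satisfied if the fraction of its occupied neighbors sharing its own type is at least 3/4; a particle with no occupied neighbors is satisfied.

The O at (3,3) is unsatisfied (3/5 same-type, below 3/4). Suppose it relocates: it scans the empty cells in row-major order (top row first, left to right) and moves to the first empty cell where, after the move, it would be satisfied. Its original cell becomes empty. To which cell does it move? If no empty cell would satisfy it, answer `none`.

Vacating (3,3). Empty cells in order:
  (1,1): 0/1 same-type → still unsatisfied.
  (1,2): 0/1 same-type → still unsatisfied.
  (1,3): 2/3 same-type → still unsatisfied.
  (2,1): 0/1 same-type → still unsatisfied.
  (2,3): 3/4 same-type → satisfied — stop here.

(2,3)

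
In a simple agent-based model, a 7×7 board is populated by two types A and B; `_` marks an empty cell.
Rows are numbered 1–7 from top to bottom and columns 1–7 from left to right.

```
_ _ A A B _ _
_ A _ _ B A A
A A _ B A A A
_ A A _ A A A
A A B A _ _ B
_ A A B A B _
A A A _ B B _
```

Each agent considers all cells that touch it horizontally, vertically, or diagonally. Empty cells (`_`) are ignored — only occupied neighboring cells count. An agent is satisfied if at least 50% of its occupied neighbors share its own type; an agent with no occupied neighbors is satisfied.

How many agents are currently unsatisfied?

(1,3)A 2/2 ok
(1,4)A 1/3 unhappy
(1,5)B 1/3 unhappy
(2,2)A 3/3 ok
(2,5)B 2/6 unhappy
(2,6)A 4/6 ok
(2,7)A 3/3 ok
(3,1)A 3/3 ok
(3,2)A 4/4 ok
(3,4)B 1/4 unhappy
(3,5)A 4/6 ok
(3,6)A 7/8 ok
(3,7)A 5/5 ok
(4,2)A 5/6 ok
(4,3)A 4/6 ok
(4,5)A 4/5 ok
(4,6)A 5/6 ok
(4,7)A 3/4 ok
(5,1)A 3/3 ok
(5,2)A 5/6 ok
(5,3)B 1/7 unhappy
(5,4)A 4/6 ok
(5,7)B 1/3 unhappy
(6,2)A 6/7 ok
(6,3)A 5/7 ok
(6,4)B 2/6 unhappy
(6,5)A 1/5 unhappy
(6,6)B 3/4 ok
(7,1)A 2/2 ok
(7,2)A 4/4 ok
(7,3)A 3/4 ok
(7,5)B 3/4 ok
(7,6)B 2/3 ok
Unsatisfied: (1,4), (1,5), (2,5), (3,4), (5,3), (5,7), (6,4), (6,5) — 8 in total.

8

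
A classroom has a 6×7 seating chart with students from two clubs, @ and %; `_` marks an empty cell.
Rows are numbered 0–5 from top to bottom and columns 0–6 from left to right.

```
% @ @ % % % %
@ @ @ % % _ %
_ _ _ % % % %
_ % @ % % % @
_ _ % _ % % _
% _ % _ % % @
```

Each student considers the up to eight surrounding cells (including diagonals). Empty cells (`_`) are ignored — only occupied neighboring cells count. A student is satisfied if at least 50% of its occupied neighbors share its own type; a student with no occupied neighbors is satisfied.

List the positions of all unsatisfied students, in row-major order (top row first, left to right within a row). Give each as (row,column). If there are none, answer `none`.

(0,0), (3,2), (3,6), (5,6)

(0,0)% 0/3 unhappy
(0,1)@ 4/5 ok
(0,2)@ 3/5 ok
(0,3)% 3/5 ok
(0,4)% 4/4 ok
(0,5)% 4/4 ok
(0,6)% 2/2 ok
(1,0)@ 2/3 ok
(1,1)@ 4/5 ok
(1,2)@ 3/6 ok
(1,3)% 5/7 ok
(1,4)% 7/7 ok
(1,6)% 4/4 ok
(2,3)% 5/7 ok
(2,4)% 7/7 ok
(2,5)% 6/7 ok
(2,6)% 3/4 ok
(3,1)% 1/2 ok
(3,2)@ 0/4 unhappy
(3,3)% 5/6 ok
(3,4)% 7/7 ok
(3,5)% 6/7 ok
(3,6)@ 0/4 unhappy
(4,2)% 3/4 ok
(4,4)% 6/6 ok
(4,5)% 5/7 ok
(5,0)% 0/0 ok
(5,2)% 1/1 ok
(5,4)% 3/3 ok
(5,5)% 3/4 ok
(5,6)@ 0/2 unhappy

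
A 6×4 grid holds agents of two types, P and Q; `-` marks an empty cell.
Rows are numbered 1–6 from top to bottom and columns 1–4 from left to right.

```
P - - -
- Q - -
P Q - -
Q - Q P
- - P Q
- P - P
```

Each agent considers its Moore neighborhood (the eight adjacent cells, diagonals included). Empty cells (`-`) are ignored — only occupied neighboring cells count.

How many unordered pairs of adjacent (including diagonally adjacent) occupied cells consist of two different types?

9

Scan each occupied cell's neighbors to the right and below (and the two forward diagonals) so each pair is counted once.
From row 1: 1 unlike of 1 pairs (running 1/1).
From row 2: 1 unlike of 2 pairs (running 2/3).
From row 3: 2 unlike of 4 pairs (running 4/7).
From row 4: 3 unlike of 5 pairs (running 7/12).
From row 5: 2 unlike of 4 pairs (running 9/16).
Total adjacent occupied pairs: 16; unlike-type pairs: 9.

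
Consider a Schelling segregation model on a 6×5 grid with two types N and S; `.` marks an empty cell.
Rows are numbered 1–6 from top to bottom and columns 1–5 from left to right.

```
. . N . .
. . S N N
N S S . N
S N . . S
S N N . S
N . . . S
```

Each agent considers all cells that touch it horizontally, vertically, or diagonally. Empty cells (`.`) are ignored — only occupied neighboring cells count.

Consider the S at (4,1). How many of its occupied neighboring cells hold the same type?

2

Occupied neighbors of (4,1): (3,1)=N, (3,2)=S, (4,2)=N, (5,1)=S, (5,2)=N.
Same type (S): 2 of 5.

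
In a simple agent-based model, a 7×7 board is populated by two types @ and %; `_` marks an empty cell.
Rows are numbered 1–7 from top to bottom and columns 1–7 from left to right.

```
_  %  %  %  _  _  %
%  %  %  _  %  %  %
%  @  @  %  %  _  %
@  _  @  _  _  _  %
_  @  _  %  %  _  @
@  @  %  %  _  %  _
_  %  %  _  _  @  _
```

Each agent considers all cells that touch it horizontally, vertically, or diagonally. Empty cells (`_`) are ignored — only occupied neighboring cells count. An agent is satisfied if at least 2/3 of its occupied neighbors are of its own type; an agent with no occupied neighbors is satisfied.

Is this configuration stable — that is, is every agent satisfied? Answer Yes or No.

Row 1: (1,2)% 4/4 ok · (1,3)% 4/4 ok · (1,4)% 3/3 ok · (1,7)% 2/2 ok
Row 2: (2,1)% 3/4 ok · (2,2)% 5/7 ok · (2,3)% 5/7 ok · (2,5)% 4/4 ok · (2,6)% 5/5 ok · (2,7)% 3/3 ok
Row 3: (3,1)% 2/4 unhappy · (3,2)@ 3/7 unhappy · (3,3)@ 2/5 unhappy · (3,4)% 3/5 unhappy · (3,5)% 3/3 ok · (3,7)% 3/3 ok
Row 4: (4,1)@ 2/3 ok · (4,3)@ 3/5 unhappy · (4,7)% 1/2 unhappy
Row 5: (5,2)@ 4/5 ok · (5,4)% 3/4 ok · (5,5)% 3/3 ok · (5,7)@ 0/2 unhappy
Row 6: (6,1)@ 2/3 ok · (6,2)@ 2/5 unhappy · (6,3)% 4/6 ok · (6,4)% 4/4 ok · (6,6)% 1/3 unhappy
Row 7: (7,2)% 2/4 unhappy · (7,3)% 3/4 ok · (7,6)@ 0/1 unhappy
For instance (3,1) has only 2/4 same-type neighbors, below 2/3.

No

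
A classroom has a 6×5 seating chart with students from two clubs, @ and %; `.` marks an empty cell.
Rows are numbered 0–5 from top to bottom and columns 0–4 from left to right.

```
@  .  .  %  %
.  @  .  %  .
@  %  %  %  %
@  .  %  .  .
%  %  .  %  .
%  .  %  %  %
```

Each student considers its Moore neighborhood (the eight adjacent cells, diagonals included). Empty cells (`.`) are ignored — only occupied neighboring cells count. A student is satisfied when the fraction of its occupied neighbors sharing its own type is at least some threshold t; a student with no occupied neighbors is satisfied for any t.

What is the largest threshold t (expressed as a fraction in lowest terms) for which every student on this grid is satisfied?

(0,0)@ 1/1
(0,3)% 2/2
(0,4)% 2/2
(1,1)@ 2/4
(1,3)% 5/5
(2,0)@ 2/3
(2,1)% 2/5
(2,2)% 4/5
(2,3)% 4/4
(2,4)% 2/2
(3,0)@ 1/4
(3,2)% 5/5
(4,0)% 2/3
(4,1)% 4/5
(4,3)% 4/4
(5,0)% 2/2
(5,2)% 3/3
(5,3)% 3/3
(5,4)% 2/2
The smallest same-type fraction is 1/4 at (3,0), which reduces to 1/4. Any threshold above that leaves this student unsatisfied.

1/4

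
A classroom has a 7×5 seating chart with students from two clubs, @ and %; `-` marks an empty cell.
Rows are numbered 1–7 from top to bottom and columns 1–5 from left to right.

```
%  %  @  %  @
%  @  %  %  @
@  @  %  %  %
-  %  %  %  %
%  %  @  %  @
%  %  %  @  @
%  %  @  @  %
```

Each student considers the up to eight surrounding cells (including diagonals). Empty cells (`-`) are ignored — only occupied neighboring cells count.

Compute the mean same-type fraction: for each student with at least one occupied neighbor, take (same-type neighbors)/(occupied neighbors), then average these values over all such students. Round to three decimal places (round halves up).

(1,1)% 2/3
(1,2)% 3/5
(1,3)@ 1/5
(1,4)% 2/5
(1,5)@ 1/3
(2,1)% 2/5
(2,2)@ 3/8
(2,3)% 5/8
(2,4)% 5/8
(2,5)@ 1/5
(3,1)@ 2/4
(3,2)@ 2/7
(3,3)% 6/8
(3,4)% 7/8
(3,5)% 4/5
(4,2)% 4/7
(4,3)% 6/8
(4,4)% 6/8
(4,5)% 4/5
(5,1)% 4/4
(5,2)% 6/7
(5,3)@ 1/8
(5,4)% 4/8
(5,5)@ 2/5
(6,1)% 5/5
(6,2)% 6/8
(6,3)% 4/8
(6,4)@ 5/8
(6,5)@ 3/5
(7,1)% 3/3
(7,2)% 4/5
(7,3)@ 2/5
(7,4)@ 3/5
(7,5)% 0/3
Sum over 34 students: 2/3 + 3/5 + 1/5 + 2/5 + 1/3 + 2/5 + 3/8 + 5/8 + 5/8 + 1/5 + 2/4 + 2/7 + 6/8 + 7/8 + 4/5 + 4/7 + 6/8 + 6/8 + 4/5 + 4/4 + 6/7 + 1/8 + 4/8 + 2/5 + 5/5 + 6/8 + 4/8 + 5/8 + 3/5 + 3/3 + 4/5 + 2/5 + 3/5 + 0/3 = 2753/140; mean = 2753/140 ÷ 34 = 2753/4760 = 0.578361… → 0.578.

0.578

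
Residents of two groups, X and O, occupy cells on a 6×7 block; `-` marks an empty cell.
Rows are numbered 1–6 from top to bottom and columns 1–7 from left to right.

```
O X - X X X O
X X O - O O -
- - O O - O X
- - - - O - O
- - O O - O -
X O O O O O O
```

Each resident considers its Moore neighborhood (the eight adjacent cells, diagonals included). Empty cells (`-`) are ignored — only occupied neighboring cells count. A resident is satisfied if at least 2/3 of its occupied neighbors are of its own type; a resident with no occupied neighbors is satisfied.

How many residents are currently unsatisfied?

(1,1)O 0/3 unhappy
(1,2)X 2/4 unhappy
(1,4)X 1/3 unhappy
(1,5)X 2/4 unhappy
(1,6)X 1/4 unhappy
(1,7)O 1/2 unhappy
(2,1)X 2/3 ok
(2,2)X 2/5 unhappy
(2,3)O 2/5 unhappy
(2,5)O 3/6 unhappy
(2,6)O 3/6 unhappy
(3,3)O 2/3 ok
(3,4)O 4/4 ok
(3,6)O 4/5 ok
(3,7)X 0/3 unhappy
(4,5)O 4/4 ok
(4,7)O 2/3 ok
(5,3)O 4/4 ok
(5,4)O 5/5 ok
(5,6)O 5/5 ok
(6,1)X 0/1 unhappy
(6,2)O 2/3 ok
(6,3)O 4/4 ok
(6,4)O 4/4 ok
(6,5)O 4/4 ok
(6,6)O 3/3 ok
(6,7)O 2/2 ok
Unsatisfied: (1,1), (1,2), (1,4), (1,5), (1,6), (1,7), (2,2), (2,3), (2,5), (2,6), (3,7), (6,1) — 12 in total.

12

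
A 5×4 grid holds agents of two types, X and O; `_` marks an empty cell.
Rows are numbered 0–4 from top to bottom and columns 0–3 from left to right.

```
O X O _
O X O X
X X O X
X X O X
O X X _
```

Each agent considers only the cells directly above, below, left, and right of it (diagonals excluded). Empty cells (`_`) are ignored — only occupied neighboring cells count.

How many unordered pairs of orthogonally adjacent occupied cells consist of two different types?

13

Scan each occupied cell's neighbors to the right and below so each pair is counted once.
From row 0: 2 unlike of 5 pairs (running 2/5).
From row 1: 4 unlike of 7 pairs (running 6/12).
From row 2: 2 unlike of 7 pairs (running 8/19).
From row 3: 4 unlike of 6 pairs (running 12/25).
From row 4: 1 unlike of 2 pairs (running 13/27).
Total adjacent occupied pairs: 27; unlike-type pairs: 13.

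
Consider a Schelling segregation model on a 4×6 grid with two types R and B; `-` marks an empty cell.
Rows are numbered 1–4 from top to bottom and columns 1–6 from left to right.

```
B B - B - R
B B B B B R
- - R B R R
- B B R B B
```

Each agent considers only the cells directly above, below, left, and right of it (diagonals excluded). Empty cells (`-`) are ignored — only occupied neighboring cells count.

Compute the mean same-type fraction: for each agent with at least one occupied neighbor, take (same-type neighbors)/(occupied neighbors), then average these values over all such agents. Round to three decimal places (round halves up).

0.632

(1,1)B 2/2
(1,2)B 2/2
(1,4)B 1/1
(1,6)R 1/1
(2,1)B 2/2
(2,2)B 3/3
(2,3)B 2/3
(2,4)B 4/4
(2,5)B 1/3
(2,6)R 2/3
(3,3)R 0/3
(3,4)B 1/4
(3,5)R 1/4
(3,6)R 2/3
(4,2)B 1/1
(4,3)B 1/3
(4,4)R 0/3
(4,5)B 1/3
(4,6)B 1/2
Sum over 19 agents: 2/2 + 2/2 + 1/1 + 1/1 + 2/2 + 3/3 + 2/3 + 4/4 + 1/3 + 2/3 + 0/3 + 1/4 + 1/4 + 2/3 + 1/1 + 1/3 + 0/3 + 1/3 + 1/2 = 12; mean = 12 ÷ 19 = 12/19 = 0.631578… → 0.632.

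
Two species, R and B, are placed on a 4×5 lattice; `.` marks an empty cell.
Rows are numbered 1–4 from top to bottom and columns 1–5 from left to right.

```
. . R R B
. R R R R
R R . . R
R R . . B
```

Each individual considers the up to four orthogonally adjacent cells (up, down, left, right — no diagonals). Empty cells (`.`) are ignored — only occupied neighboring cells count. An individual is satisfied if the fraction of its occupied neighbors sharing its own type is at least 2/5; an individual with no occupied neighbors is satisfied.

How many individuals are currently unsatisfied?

2

(1,3)R 2/2 satisfied
(1,4)R 2/3 satisfied
(1,5)B 0/2 not
(2,2)R 2/2 satisfied
(2,3)R 3/3 satisfied
(2,4)R 3/3 satisfied
(2,5)R 2/3 satisfied
(3,1)R 2/2 satisfied
(3,2)R 3/3 satisfied
(3,5)R 1/2 satisfied
(4,1)R 2/2 satisfied
(4,2)R 2/2 satisfied
(4,5)B 0/1 not
Unsatisfied: (1,5), (4,5) — 2 in total.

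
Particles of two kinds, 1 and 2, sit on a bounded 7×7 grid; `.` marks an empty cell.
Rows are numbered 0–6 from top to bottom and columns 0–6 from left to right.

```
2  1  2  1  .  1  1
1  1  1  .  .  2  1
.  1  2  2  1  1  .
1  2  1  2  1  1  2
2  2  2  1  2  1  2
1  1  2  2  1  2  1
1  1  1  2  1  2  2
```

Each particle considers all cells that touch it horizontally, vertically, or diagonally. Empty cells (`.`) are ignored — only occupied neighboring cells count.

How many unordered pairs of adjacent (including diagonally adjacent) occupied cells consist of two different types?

Scan each occupied cell's neighbors to the right and below (and the two forward diagonals) so each pair is counted once.
Row 0: 2(0,0)–1(0,1)≠ 2(0,0)–1(1,0)≠ 2(0,0)–1(1,1)≠ 1(0,1)–2(0,2)≠ 1(0,1)–1(1,1)= 1(0,1)–1(1,2)= 1(0,1)–1(1,0)= 2(0,2)–1(0,3)≠ 2(0,2)–1(1,2)≠ 2(0,2)–1(1,1)≠ 1(0,3)–1(1,2)= 1(0,5)–1(0,6)= 1(0,5)–2(1,5)≠ 1(0,5)–1(1,6)= 1(0,6)–1(1,6)= 1(0,6)–2(1,5)≠  → 9/16 unlike.
Row 1: 1(1,0)–1(1,1)= 1(1,0)–1(2,1)= 1(1,1)–1(1,2)= 1(1,1)–1(2,1)= 1(1,1)–2(2,2)≠ 1(1,2)–2(2,2)≠ 1(1,2)–2(2,3)≠ 1(1,2)–1(2,1)= 2(1,5)–1(1,6)≠ 2(1,5)–1(2,5)≠ 2(1,5)–1(2,4)≠ 1(1,6)–1(2,5)=  → 6/12 unlike.
Row 2: 1(2,1)–2(2,2)≠ 1(2,1)–2(3,1)≠ 1(2,1)–1(3,2)= 1(2,1)–1(3,0)= 2(2,2)–2(2,3)= 2(2,2)–1(3,2)≠ 2(2,2)–2(3,3)= 2(2,2)–2(3,1)= 2(2,3)–1(2,4)≠ 2(2,3)–2(3,3)= 2(2,3)–1(3,4)≠ 2(2,3)–1(3,2)≠ 1(2,4)–1(2,5)= 1(2,4)–1(3,4)= 1(2,4)–1(3,5)= 1(2,4)–2(3,3)≠ 1(2,5)–1(3,5)= 1(2,5)–2(3,6)≠ 1(2,5)–1(3,4)=  → 8/19 unlike.
Row 3: 1(3,0)–2(3,1)≠ 1(3,0)–2(4,0)≠ 1(3,0)–2(4,1)≠ 2(3,1)–1(3,2)≠ 2(3,1)–2(4,1)= 2(3,1)–2(4,2)= 2(3,1)–2(4,0)= 1(3,2)–2(3,3)≠ 1(3,2)–2(4,2)≠ 1(3,2)–1(4,3)= 1(3,2)–2(4,1)≠ 2(3,3)–1(3,4)≠ 2(3,3)–1(4,3)≠ 2(3,3)–2(4,4)= 2(3,3)–2(4,2)= 1(3,4)–1(3,5)= 1(3,4)–2(4,4)≠ 1(3,4)–1(4,5)= 1(3,4)–1(4,3)= 1(3,5)–2(3,6)≠ 1(3,5)–1(4,5)= 1(3,5)–2(4,6)≠ 1(3,5)–2(4,4)≠ 2(3,6)–2(4,6)= 2(3,6)–1(4,5)≠  → 14/25 unlike.
Row 4: 2(4,0)–2(4,1)= 2(4,0)–1(5,0)≠ 2(4,0)–1(5,1)≠ 2(4,1)–2(4,2)= 2(4,1)–1(5,1)≠ 2(4,1)–2(5,2)= 2(4,1)–1(5,0)≠ 2(4,2)–1(4,3)≠ 2(4,2)–2(5,2)= 2(4,2)–2(5,3)= 2(4,2)–1(5,1)≠ 1(4,3)–2(4,4)≠ 1(4,3)–2(5,3)≠ 1(4,3)–1(5,4)= 1(4,3)–2(5,2)≠ 2(4,4)–1(4,5)≠ 2(4,4)–1(5,4)≠ 2(4,4)–2(5,5)= 2(4,4)–2(5,3)= 1(4,5)–2(4,6)≠ 1(4,5)–2(5,5)≠ 1(4,5)–1(5,6)= 1(4,5)–1(5,4)= 2(4,6)–1(5,6)≠ 2(4,6)–2(5,5)=  → 14/25 unlike.
Row 5: 1(5,0)–1(5,1)= 1(5,0)–1(6,0)= 1(5,0)–1(6,1)= 1(5,1)–2(5,2)≠ 1(5,1)–1(6,1)= 1(5,1)–1(6,2)= 1(5,1)–1(6,0)= 2(5,2)–2(5,3)= 2(5,2)–1(6,2)≠ 2(5,2)–2(6,3)= 2(5,2)–1(6,1)≠ 2(5,3)–1(5,4)≠ 2(5,3)–2(6,3)= 2(5,3)–1(6,4)≠ 2(5,3)–1(6,2)≠ 1(5,4)–2(5,5)≠ 1(5,4)–1(6,4)= 1(5,4)–2(6,5)≠ 1(5,4)–2(6,3)≠ 2(5,5)–1(5,6)≠ 2(5,5)–2(6,5)= 2(5,5)–2(6,6)= 2(5,5)–1(6,4)≠ 1(5,6)–2(6,6)≠ 1(5,6)–2(6,5)≠  → 13/25 unlike.
Row 6: 1(6,0)–1(6,1)= 1(6,1)–1(6,2)= 1(6,2)–2(6,3)≠ 2(6,3)–1(6,4)≠ 1(6,4)–2(6,5)≠ 2(6,5)–2(6,6)=  → 3/6 unlike.
Total adjacent occupied pairs: 128; unlike-type pairs: 67.

67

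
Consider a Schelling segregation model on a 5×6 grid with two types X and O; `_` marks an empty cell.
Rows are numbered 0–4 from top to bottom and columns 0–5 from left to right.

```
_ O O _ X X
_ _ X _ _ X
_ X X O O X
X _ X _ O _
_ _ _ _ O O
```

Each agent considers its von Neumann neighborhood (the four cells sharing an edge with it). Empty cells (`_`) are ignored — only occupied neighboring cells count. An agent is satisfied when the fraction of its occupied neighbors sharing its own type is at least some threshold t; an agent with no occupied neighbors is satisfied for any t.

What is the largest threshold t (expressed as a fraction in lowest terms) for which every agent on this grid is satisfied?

1/2

Row 0: (0,1)O 1/1 · (0,2)O 1/2 · (0,4)X 1/1 · (0,5)X 2/2
Row 1: (1,2)X 1/2 · (1,5)X 2/2
Row 2: (2,1)X 1/1 · (2,2)X 3/4 · (2,3)O 1/2 · (2,4)O 2/3 · (2,5)X 1/2
Row 3: (3,0)X — no occupied neighbors · (3,2)X 1/1 · (3,4)O 2/2
Row 4: (4,4)O 2/2 · (4,5)O 1/1
The smallest same-type fraction is 1/2 at (0,2), which reduces to 1/2. Any threshold above that leaves this agent unsatisfied.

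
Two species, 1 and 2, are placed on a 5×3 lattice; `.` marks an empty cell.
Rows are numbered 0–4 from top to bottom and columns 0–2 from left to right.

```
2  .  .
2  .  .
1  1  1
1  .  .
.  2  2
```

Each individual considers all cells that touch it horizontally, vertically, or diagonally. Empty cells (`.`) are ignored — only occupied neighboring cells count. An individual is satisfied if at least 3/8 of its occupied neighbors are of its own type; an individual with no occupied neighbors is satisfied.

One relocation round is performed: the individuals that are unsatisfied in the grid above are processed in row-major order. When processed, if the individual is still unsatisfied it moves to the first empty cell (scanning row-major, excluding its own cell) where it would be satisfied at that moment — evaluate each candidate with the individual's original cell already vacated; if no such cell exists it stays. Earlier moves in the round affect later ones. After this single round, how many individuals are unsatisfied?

0

Initially unsatisfied (in order): (1,0).
  (1,0) → (0,1).
Resulting grid:
2 2 .
. . .
1 1 1
1 . .
. 2 2
All satisfied now.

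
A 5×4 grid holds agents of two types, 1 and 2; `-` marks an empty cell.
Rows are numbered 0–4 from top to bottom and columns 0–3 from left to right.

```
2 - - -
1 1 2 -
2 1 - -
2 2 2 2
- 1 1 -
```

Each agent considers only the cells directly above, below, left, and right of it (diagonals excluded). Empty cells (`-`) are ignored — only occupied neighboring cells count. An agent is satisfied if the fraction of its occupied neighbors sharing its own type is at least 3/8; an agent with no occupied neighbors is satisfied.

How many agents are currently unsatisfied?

(0,0)2 0/1 not
(1,0)1 1/3 not
(1,1)1 2/3 satisfied
(1,2)2 0/1 not
(2,0)2 1/3 not
(2,1)1 1/3 not
(3,0)2 2/2 satisfied
(3,1)2 2/4 satisfied
(3,2)2 2/3 satisfied
(3,3)2 1/1 satisfied
(4,1)1 1/2 satisfied
(4,2)1 1/2 satisfied
Unsatisfied: (0,0), (1,0), (1,2), (2,0), (2,1) — 5 in total.

5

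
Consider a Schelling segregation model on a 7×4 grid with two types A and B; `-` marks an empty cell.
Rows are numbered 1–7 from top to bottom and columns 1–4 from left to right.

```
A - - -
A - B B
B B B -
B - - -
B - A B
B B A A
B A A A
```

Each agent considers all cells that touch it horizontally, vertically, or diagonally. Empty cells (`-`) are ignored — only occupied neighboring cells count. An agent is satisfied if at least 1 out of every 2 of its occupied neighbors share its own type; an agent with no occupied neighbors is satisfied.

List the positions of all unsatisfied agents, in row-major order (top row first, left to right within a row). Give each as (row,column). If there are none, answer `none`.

(2,1), (5,4), (6,2), (7,2)

(1,1)A 1/1 satisfied
(2,1)A 1/3 not
(2,3)B 3/3 satisfied
(2,4)B 2/2 satisfied
(3,1)B 2/3 satisfied
(3,2)B 4/5 satisfied
(3,3)B 3/3 satisfied
(4,1)B 3/3 satisfied
(5,1)B 3/3 satisfied
(5,3)A 2/4 satisfied
(5,4)B 0/3 not
(6,1)B 3/4 satisfied
(6,2)B 3/7 not
(6,3)A 5/7 satisfied
(6,4)A 4/5 satisfied
(7,1)B 2/3 satisfied
(7,2)A 2/5 not
(7,3)A 4/5 satisfied
(7,4)A 3/3 satisfied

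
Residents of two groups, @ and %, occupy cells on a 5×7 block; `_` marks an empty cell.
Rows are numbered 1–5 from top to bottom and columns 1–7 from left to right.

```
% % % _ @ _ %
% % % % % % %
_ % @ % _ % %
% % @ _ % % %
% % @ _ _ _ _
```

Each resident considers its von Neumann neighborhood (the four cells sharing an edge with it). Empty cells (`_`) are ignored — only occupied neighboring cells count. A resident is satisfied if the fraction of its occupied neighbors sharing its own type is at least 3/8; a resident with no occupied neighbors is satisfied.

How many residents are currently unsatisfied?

2

(1,1)% 2/2 ✓
(1,2)% 3/3 ✓
(1,3)% 2/2 ✓
(1,5)@ 0/1 ✗
(1,7)% 1/1 ✓
(2,1)% 2/2 ✓
(2,2)% 4/4 ✓
(2,3)% 3/4 ✓
(2,4)% 3/3 ✓
(2,5)% 2/3 ✓
(2,6)% 3/3 ✓
(2,7)% 3/3 ✓
(3,2)% 2/3 ✓
(3,3)@ 1/4 ✗
(3,4)% 1/2 ✓
(3,6)% 3/3 ✓
(3,7)% 3/3 ✓
(4,1)% 2/2 ✓
(4,2)% 3/4 ✓
(4,3)@ 2/3 ✓
(4,5)% 1/1 ✓
(4,6)% 3/3 ✓
(4,7)% 2/2 ✓
(5,1)% 2/2 ✓
(5,2)% 2/3 ✓
(5,3)@ 1/2 ✓
Unsatisfied: (1,5), (3,3) — 2 in total.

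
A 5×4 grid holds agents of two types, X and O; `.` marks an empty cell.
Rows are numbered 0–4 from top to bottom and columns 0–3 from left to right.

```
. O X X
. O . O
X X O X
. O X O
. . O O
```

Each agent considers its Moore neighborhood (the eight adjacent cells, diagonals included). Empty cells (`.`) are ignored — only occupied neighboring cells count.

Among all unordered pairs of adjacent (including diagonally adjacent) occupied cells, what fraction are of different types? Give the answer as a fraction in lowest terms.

Scan each occupied cell's neighbors to the right and below (and the two forward diagonals) so each pair is counted once.
Row 0: O(0,1)–X(0,2)≠ O(0,1)–O(1,1)= X(0,2)–X(0,3)= X(0,2)–O(1,3)≠ X(0,2)–O(1,1)≠ X(0,3)–O(1,3)≠  → 4/6 unlike.
Row 1: O(1,1)–X(2,1)≠ O(1,1)–O(2,2)= O(1,1)–X(2,0)≠ O(1,3)–X(2,3)≠ O(1,3)–O(2,2)=  → 3/5 unlike.
Row 2: X(2,0)–X(2,1)= X(2,0)–O(3,1)≠ X(2,1)–O(2,2)≠ X(2,1)–O(3,1)≠ X(2,1)–X(3,2)= O(2,2)–X(2,3)≠ O(2,2)–X(3,2)≠ O(2,2)–O(3,3)= O(2,2)–O(3,1)= X(2,3)–O(3,3)≠ X(2,3)–X(3,2)=  → 6/11 unlike.
Row 3: O(3,1)–X(3,2)≠ O(3,1)–O(4,2)= X(3,2)–O(3,3)≠ X(3,2)–O(4,2)≠ X(3,2)–O(4,3)≠ O(3,3)–O(4,3)= O(3,3)–O(4,2)=  → 4/7 unlike.
Row 4: O(4,2)–O(4,3)=  → 0/1 unlike.
Total adjacent occupied pairs: 30; unlike-type pairs: 17.
17/30 is already in lowest terms.

17/30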